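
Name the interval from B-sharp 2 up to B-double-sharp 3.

B to B is the same letter name, plus an octave, so the interval is some kind of octave.
A perfect octave would be 12 semitones; B#2 to B##3 is 13, one semitone wider, so the interval is augmented.

augmented octave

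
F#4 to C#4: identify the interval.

Descending from F#4 to C#4 is the same interval as ascending C#4 to F#4.
C to F spans four letter names (C-D-E-F) — that makes it a fourth of some quality.
C#4 to F#4 is 5 semitones, matching the perfect fourth exactly, so the quality is perfect.

perfect fourth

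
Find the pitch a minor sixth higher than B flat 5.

The sixth takes the letter from B up to G.
A minor sixth is 8 semitones; 8 semitones up from Bb5 gives Gb6.

G flat 6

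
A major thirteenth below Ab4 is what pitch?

Counting six letter names plus an octave down from A lands on C.
A major thirteenth is 21 semitones; 21 semitones down from Ab4 gives Cb3.

Cb3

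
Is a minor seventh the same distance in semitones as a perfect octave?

10 semitones (minor seventh) vs 12 semitones (perfect octave): not equal.

No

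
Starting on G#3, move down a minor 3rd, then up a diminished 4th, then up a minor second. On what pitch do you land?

A minor third down from G#3 is E#3.
Up a diminished fourth from E#3: A3 (4 semitones up).
Up a minor second from A3: Bb3 (1 semitone up).

Bb3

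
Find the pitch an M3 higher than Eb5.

The third takes the letter from E up to G.
A major third is 4 semitones; 4 semitones up from Eb5 gives G5.

G5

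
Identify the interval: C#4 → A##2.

Descending from C#4 to A##2 is the same interval as ascending A##2 to C#4.
A to C spans three letter names (A-B-C), plus an octave — that makes it a tenth of some quality.
A major tenth would be 16 semitones; A##2 to C#4 is 14, two semitones narrower, so the interval is diminished.
(Equivalently, a compound diminished third: a diminished third plus an octave.)

diminished tenth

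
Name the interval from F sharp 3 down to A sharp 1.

Descending from F#3 to A#1 is the same interval as ascending A#1 to F#3.
A to F spans six letter names (A-B-C-D-E-F), plus an octave — that makes it a thirteenth of some quality.
At 20 semitones, A#1→F#3 falls one short of a major thirteenth: minor.
(Equivalently, a compound minor sixth: a minor sixth plus an octave.)

minor thirteenth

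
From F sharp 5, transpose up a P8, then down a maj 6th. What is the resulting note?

A 5

F#5 up a perfect octave → F#6 (12 semitones).
F#6 down a major sixth → A5 (9 semitones).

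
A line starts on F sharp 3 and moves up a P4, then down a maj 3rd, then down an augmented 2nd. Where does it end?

F flat 3

F#3 up a perfect fourth → B3 (5 semitones).
A major third down from B3 is G3.
G3 down an augmented second → Fb3 (3 semitones).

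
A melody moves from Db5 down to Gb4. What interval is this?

perfect fifth

Descending from Db5 to Gb4 is the same interval as ascending Gb4 to Db5.
G to D spans five letter names (G-A-B-C-D), so the interval is some kind of fifth.
The perfect fifth spans 7 semitones, and Gb4 to Db5 is exactly 7 semitones — so this is a perfect fifth.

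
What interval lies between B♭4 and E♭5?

perfect fourth

B to E spans four letter names (B-C-D-E), so the interval is some kind of fourth.
Counting semitones, Bb4→Eb5 is 5, which is the perfect fourth.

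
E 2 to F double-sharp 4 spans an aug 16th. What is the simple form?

augmented 2nd

Subtracting seven from the interval number removes an octave: 16 − 14 = 2.
That makes an augmented sixteenth a compound augmented second — 2 octaves plus an augmented second.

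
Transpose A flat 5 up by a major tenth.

Three letters up from A (plus an octave) reaches C.
Moving 16 semitones up from Ab5 (the size of a major tenth) reaches C7.

C 7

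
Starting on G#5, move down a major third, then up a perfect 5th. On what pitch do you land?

B5

A major third down from G#5 is E5.
Up a perfect fifth from E5: B5 (7 semitones up).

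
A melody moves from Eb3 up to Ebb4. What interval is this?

d8

E to E is the same letter name, plus an octave — that makes it an octave of some quality.
Eb3 to Ebb4 spans 11 semitones — one semitone narrower than the perfect octave (12) — giving a diminished octave.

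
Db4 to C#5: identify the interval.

augmented 7th

D to C spans seven letter names (D-E-F-G-A-B-C) — that makes it a seventh of some quality.
A major seventh would be 11 semitones; Db4 to C#5 is 12, one semitone wider, so the interval is augmented.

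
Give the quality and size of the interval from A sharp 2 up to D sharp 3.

perfect fourth

A to D spans four letter names (A-B-C-D) — that makes it a fourth of some quality.
The perfect fourth spans 5 semitones, and A#2 to D#3 is exactly 5 semitones — so this is a perfect fourth.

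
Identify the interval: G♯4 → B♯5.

G to B spans three letter names (G-A-B), plus an octave, so the interval is some kind of tenth.
The major tenth spans 16 semitones, and G#4 to B#5 is exactly 16 semitones — so this is a major tenth.
(Equivalently, a compound major third: a major third plus an octave.)

major 10th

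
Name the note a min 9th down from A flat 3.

Two letters down from A (plus an octave) reaches G.
A minor ninth spans 13 semitones, so from Ab3 the target pitch is G2.

G 2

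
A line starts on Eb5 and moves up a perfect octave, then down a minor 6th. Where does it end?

G5

Up a perfect octave from Eb5: Eb6 (12 semitones up).
Down a minor sixth from Eb6: G5 (8 semitones down).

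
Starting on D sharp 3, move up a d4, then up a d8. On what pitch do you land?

G flat 4

A diminished fourth up from D#3 is G3.
A diminished octave up from G3 is Gb4.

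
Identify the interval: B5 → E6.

perfect fourth

B to E spans four letter names (B-C-D-E) — that makes it a fourth of some quality.
B5 to E6 is 5 semitones, matching the perfect fourth exactly, so the quality is perfect.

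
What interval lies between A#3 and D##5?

A11

A to D spans four letter names (A-B-C-D), plus an octave, so the interval is some kind of eleventh.
A#3 to D##5 spans 18 semitones — one semitone wider than the perfect eleventh (17) — giving an augmented eleventh.
(Equivalently, a compound augmented fourth: an augmented fourth plus an octave.)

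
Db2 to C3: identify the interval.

D to C spans seven letter names (D-E-F-G-A-B-C) — that makes it a seventh of some quality.
The major seventh spans 11 semitones, and Db2 to C3 is exactly 11 semitones — so this is a major seventh.

major seventh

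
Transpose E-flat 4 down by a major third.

Counting three letter names down from E lands on C.
A major third spans 4 semitones, so from Eb4 the target pitch is Cb4.

C-flat 4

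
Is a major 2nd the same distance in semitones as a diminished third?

Yes

A major second = 2 semitones = a diminished third; enharmonically equal.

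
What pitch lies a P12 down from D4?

G2

Five letters down from D (plus an octave) reaches G.
A perfect twelfth is 19 semitones; 19 semitones down from D4 gives G2.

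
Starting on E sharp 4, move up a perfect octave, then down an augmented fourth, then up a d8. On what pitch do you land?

B flat 5

E#4 up a perfect octave → E#5 (12 semitones).
E#5 down an augmented fourth → B4 (6 semitones).
Up a diminished octave from B4: Bb5 (11 semitones up).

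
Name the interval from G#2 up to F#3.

minor 7th

G to F spans seven letter names (G-A-B-C-D-E-F): a seventh.
At 10 semitones, G#2→F#3 falls one short of a major seventh: minor.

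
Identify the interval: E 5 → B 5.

perfect fifth

E to B spans five letter names (E-F-G-A-B) — that makes it a fifth of some quality.
The perfect fifth spans 7 semitones, and E5 to B5 is exactly 7 semitones — so this is a perfect fifth.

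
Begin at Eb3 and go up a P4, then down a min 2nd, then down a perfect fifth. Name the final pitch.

C3

Eb3 up a perfect fourth → Ab3 (5 semitones).
Down a minor second from Ab3: G3 (1 semitone down).
Down a perfect fifth from G3: C3 (7 semitones down).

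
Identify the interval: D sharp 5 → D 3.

augmented fifteenth

Descending from D#5 to D3 is the same interval as ascending D3 to D#5.
D to D is the same letter name, plus 2 octaves — that makes it a fifteenth of some quality.
D3 to D#5 spans 25 semitones — one semitone wider than the perfect fifteenth (24) — giving an augmented fifteenth.
(Equivalently, a compound augmented octave: an augmented octave plus an octave.)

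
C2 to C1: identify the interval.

Descending from C2 to C1 is the same interval as ascending C1 to C2.
C to C is the same letter name, plus an octave — that makes it an octave of some quality.
The perfect octave spans 12 semitones, and C1 to C2 is exactly 12 semitones — so this is a perfect octave.

perfect octave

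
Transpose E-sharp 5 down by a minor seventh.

Seven letter names down from E: F.
A minor seventh is 10 semitones; 10 semitones down from E#5 gives F##4.

F-double-sharp 4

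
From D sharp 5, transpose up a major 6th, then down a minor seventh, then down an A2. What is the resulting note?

B 4

D#5 up a major sixth → B#5 (9 semitones).
Down a minor seventh from B#5: C##5 (10 semitones down).
C##5 down an augmented second → B4 (3 semitones).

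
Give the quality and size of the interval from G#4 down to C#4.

P5

Descending from G#4 to C#4 is the same interval as ascending C#4 to G#4.
C to G spans five letter names (C-D-E-F-G): a fifth.
C#4 to G#4 is 7 semitones, matching the perfect fifth exactly, so the quality is perfect.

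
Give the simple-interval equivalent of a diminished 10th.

diminished third

Each octave removed subtracts seven from the number: 10 − 7 = 3.
So a diminished tenth is an octave plus a diminished third. The quality is unchanged.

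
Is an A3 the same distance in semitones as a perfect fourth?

An augmented third spans 5 semitones, and a perfect fourth also spans 5 semitones — they're enharmonic.

Yes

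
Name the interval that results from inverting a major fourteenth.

First reduce the compound major fourteenth to its simple form, a major seventh.
Inverted interval numbers add to nine, so a seventh pairs with a second (7 + 2 = 9).
The quality also flips — major becomes minor — giving a minor second.

minor second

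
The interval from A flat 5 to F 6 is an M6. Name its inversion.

m3

The rule of nine gives the new number: 9 − 6 = 3, so a sixth becomes a third.
The quality also flips — major becomes minor — giving a minor third.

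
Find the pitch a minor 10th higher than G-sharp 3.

B 4

Three letters up from G (plus an octave) reaches B.
A minor tenth is 15 semitones; 15 semitones up from G#3 gives B4.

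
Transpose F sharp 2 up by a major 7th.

E sharp 3

Seven letter names up from F: E.
A major seventh is 11 semitones; 11 semitones up from F#2 gives E#3.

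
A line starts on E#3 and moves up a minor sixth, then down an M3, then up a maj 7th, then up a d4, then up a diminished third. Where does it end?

Ebb5

E#3 up a minor sixth → C#4 (8 semitones).
Down a major third from C#4: A3 (4 semitones down).
A3 up a major seventh → G#4 (11 semitones).
Up a diminished fourth from G#4: C5 (4 semitones up).
Up a diminished third from C5: Ebb5 (2 semitones up).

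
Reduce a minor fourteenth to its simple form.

m7

Each octave removed subtracts seven from the number: 14 − 7 = 7.
So a minor fourteenth is an octave plus a minor seventh. The quality is unchanged.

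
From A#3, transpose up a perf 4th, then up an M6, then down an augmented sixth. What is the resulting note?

D4

A#3 up a perfect fourth → D#4 (5 semitones).
A major sixth up from D#4 is B#4.
B#4 down an augmented sixth → D4 (10 semitones).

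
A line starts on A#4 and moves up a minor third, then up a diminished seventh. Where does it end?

Bb5

A minor third up from A#4 is C#5.
C#5 up a diminished seventh → Bb5 (9 semitones).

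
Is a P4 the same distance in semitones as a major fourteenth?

5 semitones (perfect fourth) vs 23 semitones (major fourteenth): not equal.

No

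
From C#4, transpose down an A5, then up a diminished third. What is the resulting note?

Down an augmented fifth from C#4: F3 (8 semitones down).
A diminished third up from F3 is Abb3.

Abb3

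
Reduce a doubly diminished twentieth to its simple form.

Subtracting seven from the interval number removes an octave: 20 − 14 = 6.
Quality carries through unchanged, so the simple form is a doubly diminished sixth.

doubly diminished sixth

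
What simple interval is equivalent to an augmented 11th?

Each octave removed subtracts seven from the number: 11 − 7 = 4.
So an augmented eleventh is an octave plus an augmented fourth. The quality is unchanged.

A4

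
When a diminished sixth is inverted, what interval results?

augmented 3rd

The rule of nine gives the new number: 9 − 6 = 3, so a sixth becomes a third.
Quality inverts too: diminished becomes augmented. That makes the inversion an augmented third.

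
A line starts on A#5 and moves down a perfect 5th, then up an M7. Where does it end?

Down a perfect fifth from A#5: D#5 (7 semitones down).
A major seventh up from D#5 is C##6.

C##6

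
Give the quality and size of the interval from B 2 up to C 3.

B to C spans two letter names (B-C): a second.
A major second would be 2 semitones, but B2 to C3 is 1 — one semitone narrower, making it a minor second.

minor 2nd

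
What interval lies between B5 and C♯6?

major 2nd

B to C spans two letter names (B-C) — that makes it a second of some quality.
The major second spans 2 semitones, and B5 to C#6 is exactly 2 semitones — so this is a major second.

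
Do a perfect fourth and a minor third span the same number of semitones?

No

A perfect fourth is 5 semitones but a minor third is 3 semitones — different sizes.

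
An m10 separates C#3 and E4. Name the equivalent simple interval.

Subtracting seven from the interval number removes an octave: 10 − 7 = 3.
That makes a minor tenth a compound minor third — an octave plus a minor third.

minor third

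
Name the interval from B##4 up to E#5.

B to E spans four letter names (B-C-D-E) — that makes it a fourth of some quality.
The perfect fourth is 5 semitones; here we have 4, one semitone narrower: diminished.

diminished fourth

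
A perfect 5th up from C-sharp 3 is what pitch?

The fifth takes the letter from C up to G.
A perfect fifth spans 7 semitones, so from C#3 the target pitch is G#3.

G-sharp 3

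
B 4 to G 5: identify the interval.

minor sixth

B to G spans six letter names (B-C-D-E-F-G) — that makes it a sixth of some quality.
A major sixth would be 9 semitones, but B4 to G5 is 8 — one semitone narrower, making it a minor sixth.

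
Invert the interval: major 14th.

First reduce the compound major fourteenth to its simple form, a major seventh.
The rule of nine gives the new number: 9 − 7 = 2, so a seventh becomes a second.
The quality also flips — major becomes minor — giving a minor second.

m2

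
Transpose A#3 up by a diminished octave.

A4

An octave keeps the letter name A, an octave up from A.
A diminished octave is 11 semitones; 11 semitones up from A#3 gives A4.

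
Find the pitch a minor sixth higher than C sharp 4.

A 4

The sixth takes the letter from C up to A.
A minor sixth spans 8 semitones, so from C#4 the target pitch is A4.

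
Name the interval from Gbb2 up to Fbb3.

G to F spans seven letter names (G-A-B-C-D-E-F) — that makes it a seventh of some quality.
Gbb2 to Fbb3 is 10 semitones, a half step short of the major seventh (11), so this is minor.

minor seventh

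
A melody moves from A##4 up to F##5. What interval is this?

A to F spans six letter names (A-B-C-D-E-F) — that makes it a sixth of some quality.
A##4 to F##5 is 8 semitones, a half step short of the major sixth (9), so this is minor.

minor sixth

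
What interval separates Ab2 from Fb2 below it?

major third

Descending from Ab2 to Fb2 is the same interval as ascending Fb2 to Ab2.
F to A spans three letter names (F-G-A) — that makes it a third of some quality.
Fb2 to Ab2 is 4 semitones, matching the major third exactly, so the quality is major.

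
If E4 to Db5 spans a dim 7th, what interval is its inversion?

Inverted interval numbers add to nine, so a seventh pairs with a second (7 + 2 = 9).
The quality also flips — diminished becomes augmented — giving an augmented second.

augmented 2nd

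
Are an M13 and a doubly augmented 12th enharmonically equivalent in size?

A major thirteenth = 21 semitones = a doubly augmented twelfth; enharmonically equal.

Yes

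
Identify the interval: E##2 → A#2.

diminished fourth

E to A spans four letter names (E-F-G-A), so the interval is some kind of fourth.
A perfect fourth would be 5 semitones; E##2 to A#2 is 4, one semitone narrower, so the interval is diminished.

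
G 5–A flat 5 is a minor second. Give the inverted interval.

major 7th

Inverted interval numbers add to nine, so a second pairs with a seventh (2 + 7 = 9).
The quality also flips — minor becomes major — giving a major seventh.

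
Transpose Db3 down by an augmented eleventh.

Abb1

The eleventh's letter: D down four letter names plus an octave → A.
Moving 18 semitones down from Db3 (the size of an augmented eleventh) reaches Abb1.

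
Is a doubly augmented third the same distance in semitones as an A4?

Yes

Both span 6 semitones: a doubly augmented third and an augmented fourth are the same chromatic distance.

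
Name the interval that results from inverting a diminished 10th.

A6

First reduce the compound diminished tenth to its simple form, a diminished third.
Interval numbers invert to sum to nine: 3 + 6 = 9, so a third inverts to a sixth.
And diminished becomes augmented under inversion, so we get an augmented sixth.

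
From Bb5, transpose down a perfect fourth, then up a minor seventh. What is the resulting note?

Down a perfect fourth from Bb5: F5 (5 semitones down).
A minor seventh up from F5 is Eb6.

Eb6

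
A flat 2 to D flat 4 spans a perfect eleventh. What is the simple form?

Subtracting seven from the interval number removes an octave: 11 − 7 = 4.
That makes a perfect eleventh a compound perfect fourth — an octave plus a perfect fourth.

perfect 4th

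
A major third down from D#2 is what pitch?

B1

Three letter names down from D: B.
A major third spans 4 semitones, so from D#2 the target pitch is B1.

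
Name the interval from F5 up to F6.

perfect octave

F to F is the same letter name, plus an octave, so the interval is some kind of octave.
The perfect octave spans 12 semitones, and F5 to F6 is exactly 12 semitones — so this is a perfect octave.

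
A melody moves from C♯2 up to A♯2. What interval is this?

C to A spans six letter names (C-D-E-F-G-A) — that makes it a sixth of some quality.
The major sixth spans 9 semitones, and C#2 to A#2 is exactly 9 semitones — so this is a major sixth.

major sixth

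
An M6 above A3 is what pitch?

F#4

Counting six letter names up from A lands on F.
A major sixth spans 9 semitones, so from A3 the target pitch is F#4.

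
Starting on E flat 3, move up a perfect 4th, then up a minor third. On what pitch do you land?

A perfect fourth up from Eb3 is Ab3.
Ab3 up a minor third → Cb4 (3 semitones).

C flat 4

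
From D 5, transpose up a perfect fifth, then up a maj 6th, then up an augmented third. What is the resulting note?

Up a perfect fifth from D5: A5 (7 semitones up).
A5 up a major sixth → F#6 (9 semitones).
F#6 up an augmented third → A##6 (5 semitones).

A double-sharp 6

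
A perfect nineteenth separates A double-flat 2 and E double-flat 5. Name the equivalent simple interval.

Subtracting seven from the interval number removes an octave: 19 − 14 = 5.
Quality carries through unchanged, so the simple form is a perfect fifth.

P5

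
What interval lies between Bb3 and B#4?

doubly augmented octave

B to B is the same letter name, plus an octave — that makes it an octave of some quality.
The perfect octave is 12 semitones; here we have 14, two semitones wider: doubly augmented.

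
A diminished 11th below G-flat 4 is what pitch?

D 3

The eleventh's letter: G down four letter names plus an octave → D.
A diminished eleventh is 16 semitones; 16 semitones down from Gb4 gives D3.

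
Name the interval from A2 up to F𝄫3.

doubly diminished sixth

A to F spans six letter names (A-B-C-D-E-F), so the interval is some kind of sixth.
A major sixth would be 9 semitones; A2 to Fbb3 is 6, three semitones narrower, so the interval is doubly diminished.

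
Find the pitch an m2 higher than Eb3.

Two letter names up from E: F.
Moving 1 semitone up from Eb3 (the size of a minor second) reaches Fb3.

Fb3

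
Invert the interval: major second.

minor 7th

Inverted interval numbers add to nine, so a second pairs with a seventh (2 + 7 = 9).
The quality also flips — major becomes minor — giving a minor seventh.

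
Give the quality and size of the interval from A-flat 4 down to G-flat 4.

Descending from Ab4 to Gb4 is the same interval as ascending Gb4 to Ab4.
G to A spans two letter names (G-A): a second.
Gb4 to Ab4 is 2 semitones, matching the major second exactly, so the quality is major.

major second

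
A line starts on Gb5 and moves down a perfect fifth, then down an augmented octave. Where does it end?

Cbb4

Down a perfect fifth from Gb5: Cb5 (7 semitones down).
Cb5 down an augmented octave → Cbb4 (13 semitones).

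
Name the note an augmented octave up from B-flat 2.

The letter stays B (same as the start), shifted an octave up.
Moving 13 semitones up from Bb2 (the size of an augmented octave) reaches B3.

B 3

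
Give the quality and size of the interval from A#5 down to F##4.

Descending from A#5 to F##4 is the same interval as ascending F##4 to A#5.
F to A spans three letter names (F-G-A), plus an octave: a tenth.
At 15 semitones, F##4→A#5 falls one short of a major tenth: minor.
(Equivalently, a compound minor third: a minor third plus an octave.)

minor tenth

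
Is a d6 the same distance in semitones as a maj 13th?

A diminished sixth is 7 semitones but a major thirteenth is 21 semitones — different sizes.

No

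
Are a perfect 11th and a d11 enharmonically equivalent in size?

No

17 semitones (perfect eleventh) vs 16 semitones (diminished eleventh): not equal.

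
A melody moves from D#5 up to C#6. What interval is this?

minor seventh

D to C spans seven letter names (D-E-F-G-A-B-C), so the interval is some kind of seventh.
A major seventh would be 11 semitones, but D#5 to C#6 is 10 — one semitone narrower, making it a minor seventh.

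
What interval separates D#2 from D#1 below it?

perfect octave

Descending from D#2 to D#1 is the same interval as ascending D#1 to D#2.
D to D is the same letter name, plus an octave — that makes it an octave of some quality.
Counting semitones, D#1→D#2 is 12, which is the perfect octave.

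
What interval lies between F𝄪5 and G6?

F to G spans two letter names (F-G), plus an octave, so the interval is some kind of ninth.
A major ninth would be 14 semitones; F##5 to G6 is 12, two semitones narrower, so the interval is diminished.

diminished 9th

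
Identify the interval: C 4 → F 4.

C to F spans four letter names (C-D-E-F): a fourth.
C4 to F4 is 5 semitones, matching the perfect fourth exactly, so the quality is perfect.

perfect 4th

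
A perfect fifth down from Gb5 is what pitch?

Cb5

The fifth takes the letter from G down to C.
Moving 7 semitones down from Gb5 (the size of a perfect fifth) reaches Cb5.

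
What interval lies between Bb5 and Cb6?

B to C spans two letter names (B-C) — that makes it a second of some quality.
At 1 semitone, Bb5→Cb6 falls one short of a major second: minor.

minor 2nd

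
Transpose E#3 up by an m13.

C#5

Six letters up from E (plus an octave) reaches C.
A minor thirteenth is 20 semitones; 20 semitones up from E#3 gives C#5.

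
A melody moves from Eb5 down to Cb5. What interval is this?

major 3rd

Descending from Eb5 to Cb5 is the same interval as ascending Cb5 to Eb5.
C to E spans three letter names (C-D-E), so the interval is some kind of third.
Cb5 to Eb5 is 4 semitones, matching the major third exactly, so the quality is major.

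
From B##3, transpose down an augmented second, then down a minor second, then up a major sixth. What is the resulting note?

B##3 down an augmented second → A#3 (3 semitones).
A minor second down from A#3 is G##3.
A major sixth up from G##3 is E##4.

E##4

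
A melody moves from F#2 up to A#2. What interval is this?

M3

F to A spans three letter names (F-G-A): a third.
F#2 to A#2 is 4 semitones, matching the major third exactly, so the quality is major.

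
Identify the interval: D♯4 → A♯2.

perfect 11th

Descending from D#4 to A#2 is the same interval as ascending A#2 to D#4.
A to D spans four letter names (A-B-C-D), plus an octave — that makes it an eleventh of some quality.
A#2 to D#4 is 17 semitones, matching the perfect eleventh exactly, so the quality is perfect.
(Equivalently, a compound perfect fourth: a perfect fourth plus an octave.)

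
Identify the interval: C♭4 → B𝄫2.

major ninth

Descending from Cb4 to Bbb2 is the same interval as ascending Bbb2 to Cb4.
B to C spans two letter names (B-C), plus an octave: a ninth.
Counting semitones, Bbb2→Cb4 is 14, which is the major ninth.
(Equivalently, a compound major second: a major second plus an octave.)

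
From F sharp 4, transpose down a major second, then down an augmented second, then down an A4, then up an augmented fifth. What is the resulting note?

F#4 down a major second → E4 (2 semitones).
An augmented second down from E4 is Db4.
Db4 down an augmented fourth → Abb3 (6 semitones).
An augmented fifth up from Abb3 is Eb4.

E flat 4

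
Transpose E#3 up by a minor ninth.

F#4

The ninth's letter: E up two letter names plus an octave → F.
A minor ninth spans 13 semitones, so from E#3 the target pitch is F#4.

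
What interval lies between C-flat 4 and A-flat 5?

C to A spans six letter names (C-D-E-F-G-A), plus an octave, so the interval is some kind of thirteenth.
The major thirteenth spans 21 semitones, and Cb4 to Ab5 is exactly 21 semitones — so this is a major thirteenth.
(Equivalently, a compound major sixth: a major sixth plus an octave.)

major thirteenth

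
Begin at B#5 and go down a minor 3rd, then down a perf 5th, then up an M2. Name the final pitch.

D##5

A minor third down from B#5 is G##5.
Down a perfect fifth from G##5: C##5 (7 semitones down).
Up a major second from C##5: D##5 (2 semitones up).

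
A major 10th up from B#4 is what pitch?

D##6

The tenth's letter: B up three letter names plus an octave → D.
Moving 16 semitones up from B#4 (the size of a major tenth) reaches D##6.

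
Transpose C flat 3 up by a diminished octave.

The letter stays C (same as the start), shifted an octave up.
A diminished octave is 11 semitones; 11 semitones up from Cb3 gives Cbb4.

C double-flat 4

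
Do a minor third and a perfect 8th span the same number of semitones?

3 semitones (minor third) vs 12 semitones (perfect octave): not equal.

No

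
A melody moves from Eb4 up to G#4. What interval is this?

augmented 3rd

E to G spans three letter names (E-F-G): a third.
The major third is 4 semitones; here we have 5, one semitone wider: augmented.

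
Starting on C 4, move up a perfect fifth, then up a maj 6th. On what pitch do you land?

E 5

Up a perfect fifth from C4: G4 (7 semitones up).
Up a major sixth from G4: E5 (9 semitones up).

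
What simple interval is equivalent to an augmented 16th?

Subtracting seven from the interval number removes an octave: 16 − 14 = 2.
Quality carries through unchanged, so the simple form is an augmented second.

A2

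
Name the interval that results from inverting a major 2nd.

Interval numbers invert to sum to nine: 2 + 7 = 9, so a second inverts to a seventh.
And major becomes minor under inversion, so we get a minor seventh.

minor seventh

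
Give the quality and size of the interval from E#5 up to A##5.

augmented fourth

E to A spans four letter names (E-F-G-A): a fourth.
E#5 to A##5 spans 6 semitones — one semitone wider than the perfect fourth (5) — giving an augmented fourth.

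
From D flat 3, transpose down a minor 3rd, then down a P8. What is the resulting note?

Db3 down a minor third → Bb2 (3 semitones).
A perfect octave down from Bb2 is Bb1.

B flat 1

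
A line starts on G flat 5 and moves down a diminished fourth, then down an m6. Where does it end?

F sharp 4

Gb5 down a diminished fourth → D5 (4 semitones).
D5 down a minor sixth → F#4 (8 semitones).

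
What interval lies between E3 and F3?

minor second

E to F spans two letter names (E-F), so the interval is some kind of second.
At 1 semitone, E3→F3 falls one short of a major second: minor.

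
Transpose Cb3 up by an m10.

Ebb4

Counting three letter names plus an octave up from C lands on E.
A minor tenth spans 15 semitones, so from Cb3 the target pitch is Ebb4.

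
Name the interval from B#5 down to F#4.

Descending from B#5 to F#4 is the same interval as ascending F#4 to B#5.
F to B spans four letter names (F-G-A-B), plus an octave, so the interval is some kind of eleventh.
The perfect eleventh is 17 semitones; here we have 18, one semitone wider: augmented.
(Equivalently, a compound augmented fourth: an augmented fourth plus an octave.)

augmented eleventh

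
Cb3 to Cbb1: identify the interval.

augmented fifteenth

Descending from Cb3 to Cbb1 is the same interval as ascending Cbb1 to Cb3.
C to C is the same letter name, plus 2 octaves: a fifteenth.
The perfect fifteenth is 24 semitones; here we have 25, one semitone wider: augmented.
(Equivalently, a compound augmented octave: an augmented octave plus an octave.)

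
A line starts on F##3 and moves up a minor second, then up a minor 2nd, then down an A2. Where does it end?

F##3 up a minor second → G#3 (1 semitone).
G#3 up a minor second → A3 (1 semitone).
Down an augmented second from A3: Gb3 (3 semitones down).

Gb3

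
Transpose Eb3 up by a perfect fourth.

Counting four letter names up from E lands on A.
A perfect fourth is 5 semitones; 5 semitones up from Eb3 gives Ab3.

Ab3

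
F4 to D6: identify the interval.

major thirteenth

F to D spans six letter names (F-G-A-B-C-D), plus an octave — that makes it a thirteenth of some quality.
The major thirteenth spans 21 semitones, and F4 to D6 is exactly 21 semitones — so this is a major thirteenth.
(Equivalently, a compound major sixth: a major sixth plus an octave.)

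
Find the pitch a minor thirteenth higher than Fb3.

Dbb5

Six letters up from F (plus an octave) reaches D.
A minor thirteenth is 20 semitones; 20 semitones up from Fb3 gives Dbb5.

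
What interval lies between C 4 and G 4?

C to G spans five letter names (C-D-E-F-G): a fifth.
The perfect fifth spans 7 semitones, and C4 to G4 is exactly 7 semitones — so this is a perfect fifth.

P5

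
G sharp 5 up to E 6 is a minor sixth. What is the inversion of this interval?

The rule of nine gives the new number: 9 − 6 = 3, so a sixth becomes a third.
And minor becomes major under inversion, so we get a major third.

major third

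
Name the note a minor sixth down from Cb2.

Counting six letter names down from C lands on E.
Moving 8 semitones down from Cb2 (the size of a minor sixth) reaches Eb1.

Eb1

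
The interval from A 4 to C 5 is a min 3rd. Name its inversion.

Inverted interval numbers add to nine, so a third pairs with a sixth (3 + 6 = 9).
Quality inverts too: minor becomes major. That makes the inversion a major sixth.

M6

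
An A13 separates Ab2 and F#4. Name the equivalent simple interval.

Take out an octave (7 from the number): 13 − 7 = 6.
So an augmented thirteenth is an octave plus an augmented sixth. The quality is unchanged.

A6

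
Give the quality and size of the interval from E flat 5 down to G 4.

minor 6th

Descending from Eb5 to G4 is the same interval as ascending G4 to Eb5.
G to E spans six letter names (G-A-B-C-D-E): a sixth.
At 8 semitones, G4→Eb5 falls one short of a major sixth: minor.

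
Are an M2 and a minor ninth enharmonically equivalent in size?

No

2 semitones (major second) vs 13 semitones (minor ninth): not equal.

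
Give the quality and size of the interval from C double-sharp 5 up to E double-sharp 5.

major third

C to E spans three letter names (C-D-E), so the interval is some kind of third.
Counting semitones, C##5→E##5 is 4, which is the major third.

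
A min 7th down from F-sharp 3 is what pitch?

The seventh takes the letter from F down to G.
Moving 10 semitones down from F#3 (the size of a minor seventh) reaches G#2.

G-sharp 2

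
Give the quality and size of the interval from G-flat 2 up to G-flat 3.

G to G is the same letter name, plus an octave — that makes it an octave of some quality.
The perfect octave spans 12 semitones, and Gb2 to Gb3 is exactly 12 semitones — so this is a perfect octave.

perfect octave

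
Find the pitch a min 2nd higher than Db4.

The second takes the letter from D up to E.
A minor second spans 1 semitone, so from Db4 the target pitch is Ebb4.

Ebb4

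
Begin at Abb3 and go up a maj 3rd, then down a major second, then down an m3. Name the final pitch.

Gb3

A major third up from Abb3 is Cb4.
A major second down from Cb4 is Bbb3.
A minor third down from Bbb3 is Gb3.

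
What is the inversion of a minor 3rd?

major sixth

Interval numbers invert to sum to nine: 3 + 6 = 9, so a third inverts to a sixth.
And minor becomes major under inversion, so we get a major sixth.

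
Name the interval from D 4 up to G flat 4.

D to G spans four letter names (D-E-F-G) — that makes it a fourth of some quality.
A perfect fourth would be 5 semitones; D4 to Gb4 is 4, one semitone narrower, so the interval is diminished.

d4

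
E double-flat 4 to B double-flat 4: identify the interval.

perfect fifth

E to B spans five letter names (E-F-G-A-B) — that makes it a fifth of some quality.
Ebb4 to Bbb4 is 7 semitones, matching the perfect fifth exactly, so the quality is perfect.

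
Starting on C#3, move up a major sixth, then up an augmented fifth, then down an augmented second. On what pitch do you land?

Up a major sixth from C#3: A#3 (9 semitones up).
Up an augmented fifth from A#3: E##4 (8 semitones up).
Down an augmented second from E##4: D#4 (3 semitones down).

D#4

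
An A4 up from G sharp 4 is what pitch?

C double-sharp 5

The fourth takes the letter from G up to C.
Moving 6 semitones up from G#4 (the size of an augmented fourth) reaches C##5.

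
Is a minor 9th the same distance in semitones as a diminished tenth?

13 semitones (minor ninth) vs 14 semitones (diminished tenth): not equal.

No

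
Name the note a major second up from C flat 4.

Two letter names up from C: D.
A major second spans 2 semitones, so from Cb4 the target pitch is Db4.

D flat 4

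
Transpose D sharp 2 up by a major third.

The third takes the letter from D up to F.
A major third is 4 semitones; 4 semitones up from D#2 gives F##2.

F double-sharp 2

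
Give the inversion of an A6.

Inverted interval numbers add to nine, so a sixth pairs with a third (6 + 3 = 9).
And augmented becomes diminished under inversion, so we get a diminished third.

diminished third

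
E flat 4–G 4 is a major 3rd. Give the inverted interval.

m6

Inverted interval numbers add to nine, so a third pairs with a sixth (3 + 6 = 9).
Quality inverts too: major becomes minor. That makes the inversion a minor sixth.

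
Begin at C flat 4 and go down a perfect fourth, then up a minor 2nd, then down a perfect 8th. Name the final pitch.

Cb4 down a perfect fourth → Gb3 (5 semitones).
Up a minor second from Gb3: Abb3 (1 semitone up).
A perfect octave down from Abb3 is Abb2.

A double-flat 2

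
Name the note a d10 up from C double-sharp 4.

The tenth's letter: C up three letter names plus an octave → E.
Moving 14 semitones up from C##4 (the size of a diminished tenth) reaches E5.

E 5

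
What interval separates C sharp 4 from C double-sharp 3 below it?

Descending from C#4 to C##3 is the same interval as ascending C##3 to C#4.
C to C is the same letter name, plus an octave — that makes it an octave of some quality.
A perfect octave would be 12 semitones; C##3 to C#4 is 11, one semitone narrower, so the interval is diminished.

d8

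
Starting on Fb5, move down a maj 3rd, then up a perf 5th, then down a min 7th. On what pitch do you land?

Bbb4

Down a major third from Fb5: Dbb5 (4 semitones down).
A perfect fifth up from Dbb5 is Abb5.
A minor seventh down from Abb5 is Bbb4.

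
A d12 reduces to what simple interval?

diminished 5th

Each octave removed subtracts seven from the number: 12 − 7 = 5.
Quality carries through unchanged, so the simple form is a diminished fifth.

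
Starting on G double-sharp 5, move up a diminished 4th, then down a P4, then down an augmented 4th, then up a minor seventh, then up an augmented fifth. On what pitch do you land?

A diminished fourth up from G##5 is C#6.
C#6 down a perfect fourth → G#5 (5 semitones).
Down an augmented fourth from G#5: D5 (6 semitones down).
Up a minor seventh from D5: C6 (10 semitones up).
C6 up an augmented fifth → G#6 (8 semitones).

G sharp 6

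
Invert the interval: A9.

d7

First reduce the compound augmented ninth to its simple form, an augmented second.
The rule of nine gives the new number: 9 − 2 = 7, so a second becomes a seventh.
The quality also flips — augmented becomes diminished — giving a diminished seventh.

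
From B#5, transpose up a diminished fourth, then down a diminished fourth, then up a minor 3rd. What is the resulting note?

D#6

B#5 up a diminished fourth → E6 (4 semitones).
E6 down a diminished fourth → B#5 (4 semitones).
A minor third up from B#5 is D#6.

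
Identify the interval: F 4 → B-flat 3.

perfect fifth

Descending from F4 to Bb3 is the same interval as ascending Bb3 to F4.
B to F spans five letter names (B-C-D-E-F): a fifth.
Bb3 to F4 is 7 semitones, matching the perfect fifth exactly, so the quality is perfect.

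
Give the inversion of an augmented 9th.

d7

First reduce the compound augmented ninth to its simple form, an augmented second.
The rule of nine gives the new number: 9 − 2 = 7, so a second becomes a seventh.
The quality also flips — augmented becomes diminished — giving a diminished seventh.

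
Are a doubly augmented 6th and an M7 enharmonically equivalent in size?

A doubly augmented sixth = 11 semitones = a major seventh; enharmonically equal.

Yes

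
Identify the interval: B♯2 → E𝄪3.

B to E spans four letter names (B-C-D-E), so the interval is some kind of fourth.
The perfect fourth is 5 semitones; here we have 6, one semitone wider: augmented.

augmented 4th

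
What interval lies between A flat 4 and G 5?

M7

A to G spans seven letter names (A-B-C-D-E-F-G), so the interval is some kind of seventh.
Ab4 to G5 is 11 semitones, matching the major seventh exactly, so the quality is major.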